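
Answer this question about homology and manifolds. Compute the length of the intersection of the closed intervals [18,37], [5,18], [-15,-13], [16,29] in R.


Intersection = [max(a_i), min(b_i)] = [18, -13].
Since 18 > -13, the intersection is empty.
Length = 0

0


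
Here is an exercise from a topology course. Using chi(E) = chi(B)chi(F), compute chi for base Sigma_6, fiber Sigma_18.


For a fiber bundle F -> E -> B (with CW structure): chi(E) = chi(B) * chi(F).
chi(Sigma_6) = -10, chi(Sigma_18) = -34.
chi(E) = (-10) * (-34) = 340

340


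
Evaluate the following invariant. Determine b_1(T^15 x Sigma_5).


pi_1(A x B) = pi_1(A) x pi_1(B); rank of abelianization = b_1.
b_1(T^15) = 15, b_1(Sigma_5) = 2*5 = 10.
b_1(product) = 15 + 10 = 25

25


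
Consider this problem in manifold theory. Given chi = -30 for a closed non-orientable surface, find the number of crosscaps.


chi = 2 - k for closed non-orientable surfaces with k crosscaps.
-30 = 2 - k
k = 2 - (-30) = 32

32


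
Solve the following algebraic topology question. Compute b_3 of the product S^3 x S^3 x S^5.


Each S^d has Poincare polynomial 1 + t^d.
The product S^3 x S^3 x S^5 has Poincare polynomial prod(1+t^d_i).
Expanding: b_0=1, b_3=2, b_5=1, b_6=1, b_8=2, b_11=1.
b_3 = 2

2


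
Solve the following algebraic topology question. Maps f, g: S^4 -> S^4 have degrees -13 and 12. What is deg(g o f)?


Degree is multiplicative under composition: deg(g o f) = deg(g) * deg(f).
= 12 * -13 = -156

-156


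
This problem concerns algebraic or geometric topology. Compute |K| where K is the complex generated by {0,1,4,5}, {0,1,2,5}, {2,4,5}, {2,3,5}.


Each maximal simplex on m vertices has 2^m - 1 nonempty faces.
Take the union (dedupe shared faces).
Total distinct faces = 29

29


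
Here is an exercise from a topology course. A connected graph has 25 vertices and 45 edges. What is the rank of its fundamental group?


For a connected graph: rank(pi_1) = b_1 = E - V + 1 = 1 - chi.
chi = V - E = 25 - 45 = -20.
rank = 1 - (-20) = 45 - 25 + 1 = 21

21


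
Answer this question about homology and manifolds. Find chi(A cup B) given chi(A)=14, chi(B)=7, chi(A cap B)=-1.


chi(A cup B) = chi(A) + chi(B) - chi(A cap B)
= 14 + (7) - (-1)
= 22

22


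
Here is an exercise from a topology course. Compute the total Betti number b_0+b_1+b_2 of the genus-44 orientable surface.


For Sigma_44: b_0 = 1, b_1 = 2g = 88, b_2 = 1.
Total = 1 + 88 + 1 = 90

90


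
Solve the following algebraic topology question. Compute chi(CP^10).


CP^10 has one cell in each even dimension 0, 2, ..., 2*10 (10+1 cells total).
All cells are even-dimensional, so chi = number of cells.
chi = 10 + 1 = 11

11


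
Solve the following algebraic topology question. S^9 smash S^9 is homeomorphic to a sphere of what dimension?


S^m ^ S^n = S^{m+n}.
k = 9 + 9 = 18

18


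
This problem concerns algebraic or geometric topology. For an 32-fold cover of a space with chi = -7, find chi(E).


For a finite covering: chi(E) = (number of sheets) * chi(B).
chi(E) = 32 * (-7) = -224

-224


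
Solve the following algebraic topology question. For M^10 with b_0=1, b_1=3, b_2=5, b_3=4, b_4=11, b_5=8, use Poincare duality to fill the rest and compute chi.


By Poincare duality b_k = b_{10-k}, so full Betti numbers: b_0=1, b_1=3, b_2=5, b_3=4, b_4=11, b_5=8, b_6=11, b_7=4, b_8=5, b_9=3, b_10=1.
chi = sum (-1)^k b_k = 12

12


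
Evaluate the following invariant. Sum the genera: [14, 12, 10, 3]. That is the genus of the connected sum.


Genus is additive under connected sum of orientable surfaces.
g = 14 + 12 + 10 + 3 = 39

39


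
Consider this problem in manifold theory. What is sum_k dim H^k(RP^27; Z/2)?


H^k(RP^27; Z/2) = Z/2 for each 0 <= k <= 27.
Total dimension = 27 + 1 = 28

28


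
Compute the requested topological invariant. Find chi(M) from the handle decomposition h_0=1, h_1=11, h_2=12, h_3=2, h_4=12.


Handles of index k contribute (-1)^k to chi (same as CW cells).
chi = (1) + (-11) + (12) + (-2) + (12) = 12

12


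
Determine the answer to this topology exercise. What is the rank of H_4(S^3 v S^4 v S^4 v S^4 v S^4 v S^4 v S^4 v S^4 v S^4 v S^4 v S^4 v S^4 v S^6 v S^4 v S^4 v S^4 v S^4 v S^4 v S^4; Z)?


For a wedge of spheres, H_k (k>0) is free on one generator per sphere of dimension k.
Spheres of dimension 4: count = 17.
b_4 = 17

17


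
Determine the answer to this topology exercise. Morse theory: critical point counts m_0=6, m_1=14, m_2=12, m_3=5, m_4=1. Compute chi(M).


Morse theory: chi(M) = sum_k (-1)^k m_k where m_k = #(index-k critical points).
= (6) + (-14) + (12) + (-5) + (1) = 0

0


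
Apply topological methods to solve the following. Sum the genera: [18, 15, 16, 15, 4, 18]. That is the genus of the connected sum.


Genus is additive under connected sum of orientable surfaces.
g = 18 + 15 + 16 + 15 + 4 + 18 = 86

86


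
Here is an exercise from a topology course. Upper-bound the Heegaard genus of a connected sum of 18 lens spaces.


Heegaard genus satisfies g(A#B) <= g(A) + g(B).
Each lens space has g = 1.
Upper bound: 18 * 1 = 18

18


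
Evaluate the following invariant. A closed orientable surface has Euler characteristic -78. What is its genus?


chi = 2 - 2g for closed orientable surfaces.
-78 = 2 - 2g
2g = 2 - (-78) = 80
g = 40

40


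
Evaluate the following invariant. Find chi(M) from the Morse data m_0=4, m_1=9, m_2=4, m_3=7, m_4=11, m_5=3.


Morse theory: chi(M) = sum_k (-1)^k m_k where m_k = #(index-k critical points).
= (4) + (-9) + (4) + (-7) + (11) + (-3) = 0

0


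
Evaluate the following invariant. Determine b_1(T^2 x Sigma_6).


pi_1(A x B) = pi_1(A) x pi_1(B); rank of abelianization = b_1.
b_1(T^2) = 2, b_1(Sigma_6) = 2*6 = 12.
b_1(product) = 2 + 12 = 14

14


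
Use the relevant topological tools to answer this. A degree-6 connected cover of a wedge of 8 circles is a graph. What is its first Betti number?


Nielsen-Schreier: an index-n subgroup of F_r is free of rank 1 + n(r-1).
Equivalently: chi(cover) = n*chi(base); chi(vee_r S^1) = 1 - 8 = -7.
chi(E) = 6*(-7) = -42; rank = 1 - chi(E) = 1 - (-42) = 43.
rank = 1 + 6*(8-1) = 1 + 42 = 43

43


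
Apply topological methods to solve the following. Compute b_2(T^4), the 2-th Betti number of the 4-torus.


By the Kunneth formula, b_k(T^n) = C(n,k).
b_2(T^4) = C(4,2).
C(4,2) = 4!/(2!*2!) = 6

6


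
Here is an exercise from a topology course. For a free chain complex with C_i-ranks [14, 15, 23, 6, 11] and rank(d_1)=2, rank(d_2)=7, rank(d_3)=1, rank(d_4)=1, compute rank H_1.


rank H_k = rank(ker d_k) - rank(im d_{k+1}).
rank(ker d_1) = rank(C_1) - rank(d_1) = 15 - 2 = 13.
rank(im d_{1+1}) = 7.
rank H_1 = 13 - 7 = 6

6


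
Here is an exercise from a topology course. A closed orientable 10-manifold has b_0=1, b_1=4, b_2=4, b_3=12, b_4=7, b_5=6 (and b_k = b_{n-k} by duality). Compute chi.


By Poincare duality b_k = b_{10-k}, so full Betti numbers: b_0=1, b_1=4, b_2=4, b_3=12, b_4=7, b_5=6, b_6=7, b_7=12, b_8=4, b_9=4, b_10=1.
chi = sum (-1)^k b_k = -14

-14


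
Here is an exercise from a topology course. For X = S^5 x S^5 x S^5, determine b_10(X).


Each S^d has Poincare polynomial 1 + t^d.
The product S^5 x S^5 x S^5 has Poincare polynomial prod(1+t^d_i).
Expanding: b_0=1, b_5=3, b_10=3, b_15=1.
b_10 = 3

3


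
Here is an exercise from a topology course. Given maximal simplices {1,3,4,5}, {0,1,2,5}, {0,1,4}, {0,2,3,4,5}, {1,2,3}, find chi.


Enumerate all faces; f-vector: f_0=6, f_1=15, f_2=18, f_3=7, f_4=1.
chi = sum (-1)^k f_k = 3

3


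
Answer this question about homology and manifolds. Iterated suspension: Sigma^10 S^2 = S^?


Each suspension raises dimension by 1: Sigma S^n = S^{n+1}.
Sigma^10 S^2 = S^{2+10} = S^12

12


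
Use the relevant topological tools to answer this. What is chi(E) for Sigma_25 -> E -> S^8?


chi(S^8) = 2 (n even), chi(Sigma_25) = 2 - 2*25 = -48.
chi(E) = 2 * (-48) = -96

-96


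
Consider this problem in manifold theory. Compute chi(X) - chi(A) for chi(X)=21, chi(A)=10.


Relative Euler characteristic: chi(X, A) = chi(X) - chi(A).
= 21 - (10) = 11

11


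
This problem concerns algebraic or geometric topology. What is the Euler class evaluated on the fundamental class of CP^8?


For any closed oriented manifold, <e(TM),[M]> = chi(M).
chi(CP^8) = 8+1 = 9

9


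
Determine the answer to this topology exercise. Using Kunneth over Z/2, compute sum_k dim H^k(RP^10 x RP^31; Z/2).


dim H^*(RP^n; Z/2) = n+1 (one Z/2 in each degree 0..n).
Total Betti number is multiplicative.
Total = (10+1) * (31+1) = 11 * 32 = 352

352


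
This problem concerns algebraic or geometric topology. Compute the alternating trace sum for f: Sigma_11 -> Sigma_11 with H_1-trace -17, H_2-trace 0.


L(f) = tr(f_0*) - tr(f_1*) + tr(f_2*).
= 1 - (-17) + (0)
= 18

18


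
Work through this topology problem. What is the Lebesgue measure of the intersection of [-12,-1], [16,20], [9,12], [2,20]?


Intersection = [max(a_i), min(b_i)] = [16, -1].
Since 16 > -1, the intersection is empty.
Length = 0

0


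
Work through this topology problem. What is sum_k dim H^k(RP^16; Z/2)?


H^k(RP^16; Z/2) = Z/2 for each 0 <= k <= 16.
Total dimension = 16 + 1 = 17

17


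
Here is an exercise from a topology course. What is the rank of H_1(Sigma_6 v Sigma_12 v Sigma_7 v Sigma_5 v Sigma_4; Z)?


For a wedge X v Y: reduced H_k(X v Y) = H_k(X) + H_k(Y).
Each Sigma_g contributes b_1 = 2g.
b_1 = 12 + 24 + 14 + 10 + 8 = 68

68


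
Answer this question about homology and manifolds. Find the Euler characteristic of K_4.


K_4: V = 4, E = C(4,2) = 6.
chi = V - E = 4 - 6 = -2

-2


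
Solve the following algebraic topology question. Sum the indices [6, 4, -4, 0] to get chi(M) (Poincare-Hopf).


Poincare-Hopf: chi(M) = sum of indices of zeros.
chi = (6) + (4) + (-4) + (0) = 6

6


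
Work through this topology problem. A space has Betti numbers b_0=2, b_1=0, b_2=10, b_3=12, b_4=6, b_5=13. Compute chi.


chi = sum_k (-1)^k b_k.
= (2) + (0) + (10) + (-12) + (6) + (-13)
= -7

-7


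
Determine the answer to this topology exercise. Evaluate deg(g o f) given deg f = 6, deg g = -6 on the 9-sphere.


Degree is multiplicative under composition: deg(g o f) = deg(g) * deg(f).
= -6 * 6 = -36

-36


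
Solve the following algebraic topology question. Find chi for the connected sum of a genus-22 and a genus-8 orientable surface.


chi(Sigma_22) = 2 - 2*22 = -42
chi(Sigma_8) = 2 - 2*8 = -14
For surfaces: chi(A#B) = chi(A) + chi(B) - 2.
chi = -42 + -14 - 2 = -58

-58


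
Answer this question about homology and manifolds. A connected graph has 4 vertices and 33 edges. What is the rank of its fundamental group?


For a connected graph: rank(pi_1) = b_1 = E - V + 1 = 1 - chi.
chi = V - E = 4 - 33 = -29.
rank = 1 - (-29) = 33 - 4 + 1 = 30

30


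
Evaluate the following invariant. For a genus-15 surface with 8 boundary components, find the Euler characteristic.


For a compact orientable surface with genus g and b boundary components: chi = 2 - 2g - b.
chi = 2 - 2*15 - 8 = 2 - 30 - 8 = -36

-36


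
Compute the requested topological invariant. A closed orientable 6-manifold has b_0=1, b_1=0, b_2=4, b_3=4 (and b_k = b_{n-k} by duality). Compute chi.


By Poincare duality b_k = b_{6-k}, so full Betti numbers: b_0=1, b_1=0, b_2=4, b_3=4, b_4=4, b_5=0, b_6=1.
chi = sum (-1)^k b_k = 6

6


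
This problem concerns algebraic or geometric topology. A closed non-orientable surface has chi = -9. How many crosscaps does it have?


chi = 2 - k for closed non-orientable surfaces with k crosscaps.
-9 = 2 - k
k = 2 - (-9) = 11

11


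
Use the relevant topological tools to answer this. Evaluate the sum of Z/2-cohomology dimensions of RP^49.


H^k(RP^49; Z/2) = Z/2 for each 0 <= k <= 49.
Total dimension = 49 + 1 = 50

50


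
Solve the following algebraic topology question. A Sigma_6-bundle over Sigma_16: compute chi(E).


For a fiber bundle F -> E -> B (with CW structure): chi(E) = chi(B) * chi(F).
chi(Sigma_16) = -30, chi(Sigma_6) = -10.
chi(E) = (-30) * (-10) = 300

300


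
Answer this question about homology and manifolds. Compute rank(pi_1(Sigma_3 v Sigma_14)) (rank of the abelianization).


For a wedge: H_1(A v B) = H_1(A) + H_1(B).
b_1(Sigma_3) = 6, b_1(Sigma_14) = 28.
b_1 = 6 + 28 = 34

34


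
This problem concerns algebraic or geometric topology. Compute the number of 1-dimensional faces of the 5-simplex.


Delta^5 has 5+1 vertices. A 1-face is a choice of 1+1 vertices.
f_1 = C(5+1, 1+1) = C(6,2) = 15

15


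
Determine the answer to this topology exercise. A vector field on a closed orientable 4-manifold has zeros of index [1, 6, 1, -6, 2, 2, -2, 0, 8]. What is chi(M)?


Poincare-Hopf: chi(M) = sum of indices of zeros.
chi = (1) + (6) + (1) + (-6) + (2) + (2) + (-2) + (0) + (8) = 12

12


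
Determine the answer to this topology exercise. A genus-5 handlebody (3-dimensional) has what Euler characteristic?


A genus-g handlebody deformation retracts to a wedge of g circles.
chi(vee_g S^1) = 1 - g.
chi(H_5) = 1 - 5 = -4

-4


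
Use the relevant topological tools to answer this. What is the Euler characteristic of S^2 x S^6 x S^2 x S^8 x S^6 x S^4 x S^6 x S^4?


chi is multiplicative: chi(X x Y) = chi(X) chi(Y).
Each even-dim sphere has chi = 2. There are 8 factors.
chi = 2^8 = 256

256


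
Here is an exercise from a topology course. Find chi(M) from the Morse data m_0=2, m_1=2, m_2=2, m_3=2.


Morse theory: chi(M) = sum_k (-1)^k m_k where m_k = #(index-k critical points).
= (2) + (-2) + (2) + (-2) = 0

0


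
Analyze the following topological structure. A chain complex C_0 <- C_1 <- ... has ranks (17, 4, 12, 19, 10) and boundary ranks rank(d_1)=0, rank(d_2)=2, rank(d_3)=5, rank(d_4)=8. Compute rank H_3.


rank H_k = rank(ker d_k) - rank(im d_{k+1}).
rank(ker d_3) = rank(C_3) - rank(d_3) = 19 - 5 = 14.
rank(im d_{3+1}) = 8.
rank H_3 = 14 - 8 = 6

6


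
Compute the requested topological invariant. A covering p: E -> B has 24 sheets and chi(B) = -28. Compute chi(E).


For a finite covering: chi(E) = (number of sheets) * chi(B).
chi(E) = 24 * (-28) = -672

-672


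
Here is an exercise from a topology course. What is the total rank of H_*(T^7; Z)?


b_k(T^7) = C(7,k), so the sum over k is sum_k C(7,k) = 2^7.
Total = 2^7 = 128

128


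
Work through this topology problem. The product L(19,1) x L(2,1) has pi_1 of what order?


pi_1(X x Y) = pi_1(X) x pi_1(Y).
pi_1(L(19,1)) = Z/19, pi_1(L(2,1)) = Z/2.
|Z/19 x Z/2| = 19 * 2 = 38

38


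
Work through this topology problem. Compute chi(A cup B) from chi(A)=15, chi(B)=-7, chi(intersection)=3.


chi(A cup B) = chi(A) + chi(B) - chi(A cap B)
= 15 + (-7) - (3)
= 5

5


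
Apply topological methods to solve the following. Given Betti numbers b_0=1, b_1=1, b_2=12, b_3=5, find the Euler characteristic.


chi = sum_k (-1)^k b_k.
= (1) + (-1) + (12) + (-5)
= 7

7


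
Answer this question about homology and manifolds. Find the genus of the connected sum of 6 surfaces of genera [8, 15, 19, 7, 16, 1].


Genus is additive under connected sum of orientable surfaces.
g = 8 + 15 + 19 + 7 + 16 + 1 = 66

66


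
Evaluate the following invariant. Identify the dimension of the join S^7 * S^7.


Join of spheres: S^m * S^n = S^{m+n+1}.
dim = 7 + 7 + 1 = 15

15


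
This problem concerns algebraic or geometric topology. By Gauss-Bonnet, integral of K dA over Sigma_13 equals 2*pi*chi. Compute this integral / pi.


Gauss-Bonnet: integral K dA = 2*pi*chi(M).
chi(Sigma_13) = 2 - 2*13 = -24.
(integral K dA)/pi = 2*chi = 2*(-24) = -48

-48


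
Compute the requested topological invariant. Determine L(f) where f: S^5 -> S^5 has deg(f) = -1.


On S^5: L(f) = tr(f_0*) + (-1)^5 tr(f_5*) = 1 + (-1)^5 * deg(f).
L(f) = 1 + (-1)^5 * -1 = 1 + 1 = 2

2


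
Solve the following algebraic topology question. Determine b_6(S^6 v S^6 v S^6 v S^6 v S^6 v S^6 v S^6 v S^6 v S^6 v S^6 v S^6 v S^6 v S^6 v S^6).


For a wedge of spheres, H_k (k>0) is free on one generator per sphere of dimension k.
Spheres of dimension 6: count = 14.
b_6 = 14

14


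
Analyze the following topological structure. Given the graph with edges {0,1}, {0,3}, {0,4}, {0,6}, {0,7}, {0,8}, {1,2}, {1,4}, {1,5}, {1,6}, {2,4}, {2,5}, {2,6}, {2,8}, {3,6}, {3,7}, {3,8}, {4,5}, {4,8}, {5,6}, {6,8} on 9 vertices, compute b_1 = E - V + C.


b_1 = E - V + (number of components).
E = 21, V = 9, components = 1.
b_1 = 21 - 9 + 1 = 13

13


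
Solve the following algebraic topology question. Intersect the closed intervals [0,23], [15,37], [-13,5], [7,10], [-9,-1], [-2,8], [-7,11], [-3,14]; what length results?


Intersection = [max(a_i), min(b_i)] = [15, -1].
Since 15 > -1, the intersection is empty.
Length = 0

0


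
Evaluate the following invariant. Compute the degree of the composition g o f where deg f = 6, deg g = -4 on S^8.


Degree is multiplicative under composition: deg(g o f) = deg(g) * deg(f).
= -4 * 6 = -24

-24


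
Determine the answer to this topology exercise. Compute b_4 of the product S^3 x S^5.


Each S^d has Poincare polynomial 1 + t^d.
The product S^3 x S^5 has Poincare polynomial prod(1+t^d_i).
Expanding: b_0=1, b_3=1, b_5=1, b_8=1.
b_4 = 0

0


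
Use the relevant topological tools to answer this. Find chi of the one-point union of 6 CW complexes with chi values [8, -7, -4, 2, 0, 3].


chi(A v B) = chi(A) + chi(B) - 1 (one point identified).
For 6 spaces: chi = (sum chi_i) - (6 - 1).
sum = 2; chi = 2 - 5 = -3

-3


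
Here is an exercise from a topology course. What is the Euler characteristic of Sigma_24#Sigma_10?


chi(Sigma_24) = 2 - 2*24 = -46
chi(Sigma_10) = 2 - 2*10 = -18
For surfaces: chi(A#B) = chi(A) + chi(B) - 2.
chi = -46 + -18 - 2 = -66

-66


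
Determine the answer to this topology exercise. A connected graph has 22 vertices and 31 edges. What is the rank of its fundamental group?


For a connected graph: rank(pi_1) = b_1 = E - V + 1 = 1 - chi.
chi = V - E = 22 - 31 = -9.
rank = 1 - (-9) = 31 - 22 + 1 = 10

10


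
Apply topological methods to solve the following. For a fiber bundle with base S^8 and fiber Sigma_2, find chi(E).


chi(S^8) = 2 (n even), chi(Sigma_2) = 2 - 2*2 = -2.
chi(E) = 2 * (-2) = -4

-4


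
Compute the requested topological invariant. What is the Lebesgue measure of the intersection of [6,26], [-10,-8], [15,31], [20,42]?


Intersection = [max(a_i), min(b_i)] = [20, -8].
Since 20 > -8, the intersection is empty.
Length = 0

0


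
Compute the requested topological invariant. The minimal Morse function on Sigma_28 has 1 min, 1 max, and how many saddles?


A perfect Morse function has m_k = b_k.
For Sigma_28: b_0=1, b_1=2g=56, b_2=1.
Saddles m_1 = 2g = 56

56


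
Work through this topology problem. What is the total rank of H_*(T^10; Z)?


b_k(T^10) = C(10,k), so the sum over k is sum_k C(10,k) = 2^10.
Total = 2^10 = 1024

1024


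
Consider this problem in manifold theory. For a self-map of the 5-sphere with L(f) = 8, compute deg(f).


L(f) = 1 + (-1)^5 deg(f) on S^5.
8 = 1 + (-1)^5 * deg(f)
(-1)^5 * deg(f) = 7
deg(f) = -7

-7


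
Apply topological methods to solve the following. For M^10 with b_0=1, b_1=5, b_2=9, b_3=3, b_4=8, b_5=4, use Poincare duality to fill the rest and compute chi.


By Poincare duality b_k = b_{10-k}, so full Betti numbers: b_0=1, b_1=5, b_2=9, b_3=3, b_4=8, b_5=4, b_6=8, b_7=3, b_8=9, b_9=5, b_10=1.
chi = sum (-1)^k b_k = 16

16


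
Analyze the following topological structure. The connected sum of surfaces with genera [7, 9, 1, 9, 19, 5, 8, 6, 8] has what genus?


Genus is additive under connected sum of orientable surfaces.
g = 7 + 9 + 1 + 9 + 19 + 5 + 8 + 6 + 8 = 72

72


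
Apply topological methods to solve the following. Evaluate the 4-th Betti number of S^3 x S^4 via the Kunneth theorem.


Each S^d has Poincare polynomial 1 + t^d.
The product S^3 x S^4 has Poincare polynomial prod(1+t^d_i).
Expanding: b_0=1, b_3=1, b_4=1, b_7=1.
b_4 = 1

1


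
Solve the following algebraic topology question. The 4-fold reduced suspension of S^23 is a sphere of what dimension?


Each suspension raises dimension by 1: Sigma S^n = S^{n+1}.
Sigma^4 S^23 = S^{23+4} = S^27

27


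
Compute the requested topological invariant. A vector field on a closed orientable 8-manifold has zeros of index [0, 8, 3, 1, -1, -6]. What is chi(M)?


Poincare-Hopf: chi(M) = sum of indices of zeros.
chi = (0) + (8) + (3) + (1) + (-1) + (-6) = 5

5


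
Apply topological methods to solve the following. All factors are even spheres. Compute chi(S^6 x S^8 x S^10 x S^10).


chi is multiplicative: chi(X x Y) = chi(X) chi(Y).
Each even-dim sphere has chi = 2. There are 4 factors.
chi = 2^4 = 16

16


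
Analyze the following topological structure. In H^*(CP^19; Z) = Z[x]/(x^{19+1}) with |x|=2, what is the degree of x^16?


|x| = 2 in H^*(CP^n).
|x^16| = 16 * |x| = 16 * 2 = 32

32


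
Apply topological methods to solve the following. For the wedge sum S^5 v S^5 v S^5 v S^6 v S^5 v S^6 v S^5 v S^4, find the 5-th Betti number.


For a wedge of spheres, H_k (k>0) is free on one generator per sphere of dimension k.
Spheres of dimension 5: count = 5.
b_5 = 5

5


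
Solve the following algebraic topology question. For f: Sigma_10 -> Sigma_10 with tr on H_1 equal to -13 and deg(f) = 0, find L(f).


L(f) = tr(f_0*) - tr(f_1*) + tr(f_2*).
= 1 - (-13) + (0)
= 14

14


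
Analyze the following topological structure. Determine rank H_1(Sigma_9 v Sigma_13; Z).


For a wedge: H_1(A v B) = H_1(A) + H_1(B).
b_1(Sigma_9) = 18, b_1(Sigma_13) = 26.
b_1 = 18 + 26 = 44

44


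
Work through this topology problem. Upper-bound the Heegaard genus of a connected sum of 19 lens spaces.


Heegaard genus satisfies g(A#B) <= g(A) + g(B).
Each lens space has g = 1.
Upper bound: 19 * 1 = 19

19


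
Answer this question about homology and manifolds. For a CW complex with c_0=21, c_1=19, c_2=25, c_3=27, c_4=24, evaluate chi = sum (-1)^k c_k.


chi = sum_k (-1)^k c_k.
= (-1)^0*21 + (-1)^1*19 + (-1)^2*25 + (-1)^3*27 + (-1)^4*24
= (21) + (-19) + (25) + (-27) + (24)
= 24

24


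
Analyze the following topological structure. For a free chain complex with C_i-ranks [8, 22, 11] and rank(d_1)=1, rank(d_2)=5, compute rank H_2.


rank H_k = rank(ker d_k) - rank(im d_{k+1}).
rank(ker d_2) = rank(C_2) - rank(d_2) = 11 - 5 = 6.
rank(im d_{2+1}) = 0.
rank H_2 = 6 - 0 = 6

6


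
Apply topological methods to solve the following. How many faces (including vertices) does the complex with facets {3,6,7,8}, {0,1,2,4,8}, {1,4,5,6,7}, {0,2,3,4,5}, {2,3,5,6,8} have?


Each maximal simplex on m vertices has 2^m - 1 nonempty faces.
Take the union (dedupe shared faces).
Total distinct faces = 107

107


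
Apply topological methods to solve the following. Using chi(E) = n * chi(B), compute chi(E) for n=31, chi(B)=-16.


For a finite covering: chi(E) = (number of sheets) * chi(B).
chi(E) = 31 * (-16) = -496

-496


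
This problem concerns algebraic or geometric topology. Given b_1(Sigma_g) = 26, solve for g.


For a closed orientable surface: b_1 = 2g.
26 = 2g
g = 26 / 2 = 13

13


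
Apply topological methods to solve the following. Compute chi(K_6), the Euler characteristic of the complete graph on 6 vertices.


K_6: V = 6, E = C(6,2) = 15.
chi = V - E = 6 - 15 = -9

-9


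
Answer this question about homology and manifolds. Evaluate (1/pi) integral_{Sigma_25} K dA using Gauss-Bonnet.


Gauss-Bonnet: integral K dA = 2*pi*chi(M).
chi(Sigma_25) = 2 - 2*25 = -48.
(integral K dA)/pi = 2*chi = 2*(-48) = -96

-96


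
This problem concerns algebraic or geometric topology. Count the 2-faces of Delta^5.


Delta^5 has 5+1 vertices. A 2-face is a choice of 2+1 vertices.
f_2 = C(5+1, 2+1) = C(6,3) = 20

20


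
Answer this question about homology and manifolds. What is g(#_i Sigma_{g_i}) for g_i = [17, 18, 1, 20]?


Genus is additive under connected sum of orientable surfaces.
g = 17 + 18 + 1 + 20 = 56

56


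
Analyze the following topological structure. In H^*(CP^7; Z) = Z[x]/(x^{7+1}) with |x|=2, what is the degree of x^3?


|x| = 2 in H^*(CP^n).
|x^3| = 3 * |x| = 3 * 2 = 6

6


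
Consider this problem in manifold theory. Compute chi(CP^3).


CP^3 has one cell in each even dimension 0, 2, ..., 2*3 (3+1 cells total).
All cells are even-dimensional, so chi = number of cells.
chi = 3 + 1 = 4

4


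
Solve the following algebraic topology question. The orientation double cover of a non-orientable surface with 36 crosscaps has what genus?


chi(N_36) = 2 - 36 = -34.
Double cover: chi(Sigma_g) = 2 * chi(N_36) = 2*(-34) = -68.
2 - 2g = -68, so g = (2 - (-68))/2 = 70/2 = 35

35


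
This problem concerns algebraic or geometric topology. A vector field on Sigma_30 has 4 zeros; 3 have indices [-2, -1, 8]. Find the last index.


Poincare-Hopf: sum of indices = chi(M).
chi(Sigma_30) = 2 - 2*30 = -58.
Sum of known indices = 5.
x = chi - (sum known) = -58 - (5) = -63

-63


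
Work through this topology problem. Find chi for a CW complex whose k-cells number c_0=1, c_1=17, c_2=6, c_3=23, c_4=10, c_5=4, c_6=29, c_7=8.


chi = sum_k (-1)^k c_k.
= (-1)^0*1 + (-1)^1*17 + (-1)^2*6 + (-1)^3*23 + (-1)^4*10 + (-1)^5*4 + (-1)^6*29 + (-1)^7*8
= (1) + (-17) + (6) + (-23) + (10) + (-4) + (29) + (-8)
= -6

-6


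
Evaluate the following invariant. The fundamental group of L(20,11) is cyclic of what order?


pi_1(L(p,q)) = Z/pZ for any q coprime to p.
|pi_1(L(20,11))| = 20

20


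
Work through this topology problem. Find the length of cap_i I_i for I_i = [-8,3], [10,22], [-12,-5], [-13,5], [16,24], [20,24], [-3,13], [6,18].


Intersection = [max(a_i), min(b_i)] = [20, -5].
Since 20 > -5, the intersection is empty.
Length = 0

0


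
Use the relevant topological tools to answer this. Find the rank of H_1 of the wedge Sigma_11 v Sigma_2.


For a wedge: H_1(A v B) = H_1(A) + H_1(B).
b_1(Sigma_11) = 22, b_1(Sigma_2) = 4.
b_1 = 22 + 4 = 26

26


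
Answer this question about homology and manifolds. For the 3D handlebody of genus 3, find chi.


A genus-g handlebody deformation retracts to a wedge of g circles.
chi(vee_g S^1) = 1 - g.
chi(H_3) = 1 - 3 = -2

-2


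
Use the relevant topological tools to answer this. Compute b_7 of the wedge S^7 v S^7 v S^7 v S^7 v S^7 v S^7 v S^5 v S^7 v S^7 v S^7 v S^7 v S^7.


For a wedge of spheres, H_k (k>0) is free on one generator per sphere of dimension k.
Spheres of dimension 7: count = 11.
b_7 = 11

11


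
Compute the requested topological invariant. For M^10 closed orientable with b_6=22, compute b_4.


Poincare duality for closed orientable n-manifolds: b_k = b_{n-k}.
Here n = 10, so b_4 = b_6 = 22

22


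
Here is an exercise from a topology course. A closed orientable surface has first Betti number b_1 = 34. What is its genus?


For a closed orientable surface: b_1 = 2g.
34 = 2g
g = 34 / 2 = 17

17


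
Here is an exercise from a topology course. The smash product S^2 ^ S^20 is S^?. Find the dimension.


S^m ^ S^n = S^{m+n}.
k = 2 + 20 = 22

22


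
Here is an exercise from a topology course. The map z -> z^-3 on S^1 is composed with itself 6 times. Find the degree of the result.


deg(f) = -3. Degree is multiplicative: deg(f^6) = (deg f)^6.
deg(f^6) = (-3)^6 = 729

729


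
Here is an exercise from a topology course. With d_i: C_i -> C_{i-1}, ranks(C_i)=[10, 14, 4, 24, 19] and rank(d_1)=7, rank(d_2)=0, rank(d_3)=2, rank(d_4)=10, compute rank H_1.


rank H_k = rank(ker d_k) - rank(im d_{k+1}).
rank(ker d_1) = rank(C_1) - rank(d_1) = 14 - 7 = 7.
rank(im d_{1+1}) = 0.
rank H_1 = 7 - 0 = 7

7


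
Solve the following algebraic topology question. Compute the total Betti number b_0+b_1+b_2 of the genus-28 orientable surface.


For Sigma_28: b_0 = 1, b_1 = 2g = 56, b_2 = 1.
Total = 1 + 56 + 1 = 58

58


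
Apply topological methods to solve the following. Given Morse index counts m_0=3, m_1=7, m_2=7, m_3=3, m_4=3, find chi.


Morse theory: chi(M) = sum_k (-1)^k m_k where m_k = #(index-k critical points).
= (3) + (-7) + (7) + (-3) + (3) = 3

3


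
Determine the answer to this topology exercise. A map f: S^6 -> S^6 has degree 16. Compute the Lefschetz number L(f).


On S^6: L(f) = tr(f_0*) + (-1)^6 tr(f_6*) = 1 + (-1)^6 * deg(f).
L(f) = 1 + (-1)^6 * 16 = 1 + 16 = 17

17


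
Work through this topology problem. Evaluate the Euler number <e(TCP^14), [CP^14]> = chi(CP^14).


For any closed oriented manifold, <e(TM),[M]> = chi(M).
chi(CP^14) = 14+1 = 15

15


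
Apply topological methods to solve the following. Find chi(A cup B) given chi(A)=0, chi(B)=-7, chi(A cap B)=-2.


chi(A cup B) = chi(A) + chi(B) - chi(A cap B)
= 0 + (-7) - (-2)
= -5

-5


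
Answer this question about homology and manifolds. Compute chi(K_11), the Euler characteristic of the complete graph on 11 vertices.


K_11: V = 11, E = C(11,2) = 55.
chi = V - E = 11 - 55 = -44

-44


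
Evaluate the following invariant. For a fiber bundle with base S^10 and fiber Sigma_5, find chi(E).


chi(S^10) = 2 (n even), chi(Sigma_5) = 2 - 2*5 = -8.
chi(E) = 2 * (-8) = -16

-16


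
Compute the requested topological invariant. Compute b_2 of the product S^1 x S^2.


Each S^d has Poincare polynomial 1 + t^d.
The product S^1 x S^2 has Poincare polynomial prod(1+t^d_i).
Expanding: b_0=1, b_1=1, b_2=1, b_3=1.
b_2 = 1

1


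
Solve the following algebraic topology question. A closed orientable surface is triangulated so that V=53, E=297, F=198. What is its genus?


chi = V - E + F = 53 - 297 + 198 = -46
For orientable closed surface: chi = 2 - 2g, so g = (2 - chi)/2.
g = (2 - (-46)) / 2 = 48 / 2 = 24

24


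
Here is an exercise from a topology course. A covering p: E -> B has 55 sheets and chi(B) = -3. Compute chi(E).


For a finite covering: chi(E) = (number of sheets) * chi(B).
chi(E) = 55 * (-3) = -165

-165


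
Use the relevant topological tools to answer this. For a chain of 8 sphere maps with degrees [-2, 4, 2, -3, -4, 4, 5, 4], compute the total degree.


Degree is multiplicative: deg(composition) = product of degrees.
= (-2) * (4) * (2) * (-3) * (-4) * (4) * (5) * (4) = -15360

-15360


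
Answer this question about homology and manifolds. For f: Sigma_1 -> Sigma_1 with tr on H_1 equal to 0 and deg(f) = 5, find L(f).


L(f) = tr(f_0*) - tr(f_1*) + tr(f_2*).
= 1 - (0) + (5)
= 6

6


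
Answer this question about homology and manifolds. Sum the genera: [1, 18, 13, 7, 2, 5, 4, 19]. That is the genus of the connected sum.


Genus is additive under connected sum of orientable surfaces.
g = 1 + 18 + 13 + 7 + 2 + 5 + 4 + 19 = 69

69


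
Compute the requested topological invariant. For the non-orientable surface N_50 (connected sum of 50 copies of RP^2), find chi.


For a non-orientable closed surface with k crosscaps: chi = 2 - k.
Here k = 50.
chi = 2 - 50 = -48

-48


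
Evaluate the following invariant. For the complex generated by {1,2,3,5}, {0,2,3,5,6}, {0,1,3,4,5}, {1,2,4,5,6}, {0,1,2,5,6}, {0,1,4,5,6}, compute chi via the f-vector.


Enumerate all faces; f-vector: f_0=7, f_1=21, f_2=31, f_3=21, f_4=5.
chi = sum (-1)^k f_k = 1

1


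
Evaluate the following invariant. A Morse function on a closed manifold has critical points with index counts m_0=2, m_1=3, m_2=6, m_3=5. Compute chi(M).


Morse theory: chi(M) = sum_k (-1)^k m_k where m_k = #(index-k critical points).
= (2) + (-3) + (6) + (-5) = 0

0


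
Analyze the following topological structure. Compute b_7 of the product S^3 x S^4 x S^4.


Each S^d has Poincare polynomial 1 + t^d.
The product S^3 x S^4 x S^4 has Poincare polynomial prod(1+t^d_i).
Expanding: b_0=1, b_3=1, b_4=2, b_7=2, b_8=1, b_11=1.
b_7 = 2

2


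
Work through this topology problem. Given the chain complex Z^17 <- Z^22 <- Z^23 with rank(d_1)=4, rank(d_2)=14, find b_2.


rank H_k = rank(ker d_k) - rank(im d_{k+1}).
rank(ker d_2) = rank(C_2) - rank(d_2) = 23 - 14 = 9.
rank(im d_{2+1}) = 0.
rank H_2 = 9 - 0 = 9

9


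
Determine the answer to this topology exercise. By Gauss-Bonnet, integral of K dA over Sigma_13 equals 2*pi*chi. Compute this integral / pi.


Gauss-Bonnet: integral K dA = 2*pi*chi(M).
chi(Sigma_13) = 2 - 2*13 = -24.
(integral K dA)/pi = 2*chi = 2*(-24) = -48

-48


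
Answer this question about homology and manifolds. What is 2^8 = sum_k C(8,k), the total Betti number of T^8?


b_k(T^8) = C(8,k), so the sum over k is sum_k C(8,k) = 2^8.
Total = 2^8 = 256

256


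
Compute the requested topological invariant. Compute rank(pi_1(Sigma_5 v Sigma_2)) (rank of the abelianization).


For a wedge: H_1(A v B) = H_1(A) + H_1(B).
b_1(Sigma_5) = 10, b_1(Sigma_2) = 4.
b_1 = 10 + 4 = 14

14


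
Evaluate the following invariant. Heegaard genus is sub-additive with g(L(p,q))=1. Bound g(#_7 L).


Heegaard genus satisfies g(A#B) <= g(A) + g(B).
Each lens space has g = 1.
Upper bound: 7 * 1 = 7

7


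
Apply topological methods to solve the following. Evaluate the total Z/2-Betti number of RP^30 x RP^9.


dim H^*(RP^n; Z/2) = n+1 (one Z/2 in each degree 0..n).
Total Betti number is multiplicative.
Total = (30+1) * (9+1) = 31 * 10 = 310

310


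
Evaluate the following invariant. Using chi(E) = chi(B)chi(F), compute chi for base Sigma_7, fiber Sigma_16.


For a fiber bundle F -> E -> B (with CW structure): chi(E) = chi(B) * chi(F).
chi(Sigma_7) = -12, chi(Sigma_16) = -30.
chi(E) = (-12) * (-30) = 360

360


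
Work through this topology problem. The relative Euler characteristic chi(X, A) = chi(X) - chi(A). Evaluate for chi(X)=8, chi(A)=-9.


Relative Euler characteristic: chi(X, A) = chi(X) - chi(A).
= 8 - (-9) = 17

17


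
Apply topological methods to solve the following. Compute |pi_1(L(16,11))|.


pi_1(L(p,q)) = Z/pZ for any q coprime to p.
|pi_1(L(16,11))| = 16

16


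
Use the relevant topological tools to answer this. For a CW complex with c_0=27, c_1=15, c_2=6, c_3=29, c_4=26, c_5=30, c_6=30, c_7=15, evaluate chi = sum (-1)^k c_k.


chi = sum_k (-1)^k c_k.
= (-1)^0*27 + (-1)^1*15 + (-1)^2*6 + (-1)^3*29 + (-1)^4*26 + (-1)^5*30 + (-1)^6*30 + (-1)^7*15
= (27) + (-15) + (6) + (-29) + (26) + (-30) + (30) + (-15)
= 0

0


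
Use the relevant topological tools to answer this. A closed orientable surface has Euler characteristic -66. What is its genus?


chi = 2 - 2g for closed orientable surfaces.
-66 = 2 - 2g
2g = 2 - (-66) = 68
g = 34

34


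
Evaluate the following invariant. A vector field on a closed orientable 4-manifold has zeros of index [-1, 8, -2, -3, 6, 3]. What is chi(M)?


Poincare-Hopf: chi(M) = sum of indices of zeros.
chi = (-1) + (8) + (-2) + (-3) + (6) + (3) = 11

11


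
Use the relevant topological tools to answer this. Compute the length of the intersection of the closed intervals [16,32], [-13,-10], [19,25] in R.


Intersection = [max(a_i), min(b_i)] = [19, -10].
Since 19 > -10, the intersection is empty.
Length = 0

0


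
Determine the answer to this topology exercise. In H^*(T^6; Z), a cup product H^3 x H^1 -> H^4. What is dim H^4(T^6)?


Cup product: H^p x H^q -> H^{p+q}; here p+q = 3+1 = 4.
rank H^k(T^n) = C(n,k).
C(6,4) = 15

15


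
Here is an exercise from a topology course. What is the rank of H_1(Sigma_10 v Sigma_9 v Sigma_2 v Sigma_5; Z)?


For a wedge X v Y: reduced H_k(X v Y) = H_k(X) + H_k(Y).
Each Sigma_g contributes b_1 = 2g.
b_1 = 20 + 18 + 4 + 10 = 52

52


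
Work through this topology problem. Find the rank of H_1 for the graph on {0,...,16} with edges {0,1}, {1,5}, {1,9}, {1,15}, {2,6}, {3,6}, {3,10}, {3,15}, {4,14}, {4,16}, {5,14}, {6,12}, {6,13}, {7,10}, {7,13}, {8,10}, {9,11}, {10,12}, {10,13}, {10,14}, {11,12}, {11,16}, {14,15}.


b_1 = E - V + (number of components).
E = 23, V = 17, components = 1.
b_1 = 23 - 17 + 1 = 7

7


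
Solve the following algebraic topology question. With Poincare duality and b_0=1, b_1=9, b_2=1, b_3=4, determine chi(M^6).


By Poincare duality b_k = b_{6-k}, so full Betti numbers: b_0=1, b_1=9, b_2=1, b_3=4, b_4=1, b_5=9, b_6=1.
chi = sum (-1)^k b_k = -18

-18


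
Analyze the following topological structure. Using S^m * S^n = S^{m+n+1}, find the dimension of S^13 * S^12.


Join of spheres: S^m * S^n = S^{m+n+1}.
dim = 13 + 12 + 1 = 26

26


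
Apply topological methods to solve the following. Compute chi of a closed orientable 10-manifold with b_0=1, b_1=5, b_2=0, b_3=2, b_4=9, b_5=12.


By Poincare duality b_k = b_{10-k}, so full Betti numbers: b_0=1, b_1=5, b_2=0, b_3=2, b_4=9, b_5=12, b_6=9, b_7=2, b_8=0, b_9=5, b_10=1.
chi = sum (-1)^k b_k = -6

-6


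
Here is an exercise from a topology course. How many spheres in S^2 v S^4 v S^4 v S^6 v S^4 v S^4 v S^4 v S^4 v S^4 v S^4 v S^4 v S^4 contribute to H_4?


For a wedge of spheres, H_k (k>0) is free on one generator per sphere of dimension k.
Spheres of dimension 4: count = 10.
b_4 = 10

10


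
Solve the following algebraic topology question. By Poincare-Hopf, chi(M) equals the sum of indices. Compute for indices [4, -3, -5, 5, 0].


Poincare-Hopf: chi(M) = sum of indices of zeros.
chi = (4) + (-3) + (-5) + (5) + (0) = 1

1


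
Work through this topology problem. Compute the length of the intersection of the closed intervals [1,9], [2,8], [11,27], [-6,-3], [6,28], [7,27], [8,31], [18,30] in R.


Intersection = [max(a_i), min(b_i)] = [18, -3].
Since 18 > -3, the intersection is empty.
Length = 0

0


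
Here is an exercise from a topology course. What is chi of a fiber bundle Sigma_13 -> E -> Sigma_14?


For a fiber bundle F -> E -> B (with CW structure): chi(E) = chi(B) * chi(F).
chi(Sigma_14) = -26, chi(Sigma_13) = -24.
chi(E) = (-26) * (-24) = 624

624


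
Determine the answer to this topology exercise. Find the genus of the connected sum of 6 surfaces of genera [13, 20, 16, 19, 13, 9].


Genus is additive under connected sum of orientable surfaces.
g = 13 + 20 + 16 + 19 + 13 + 9 = 90

90


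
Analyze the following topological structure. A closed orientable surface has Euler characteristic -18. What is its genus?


chi = 2 - 2g for closed orientable surfaces.
-18 = 2 - 2g
2g = 2 - (-18) = 20
g = 10

10


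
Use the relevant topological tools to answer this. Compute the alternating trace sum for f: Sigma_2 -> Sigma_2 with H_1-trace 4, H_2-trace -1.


L(f) = tr(f_0*) - tr(f_1*) + tr(f_2*).
= 1 - (4) + (-1)
= -4

-4


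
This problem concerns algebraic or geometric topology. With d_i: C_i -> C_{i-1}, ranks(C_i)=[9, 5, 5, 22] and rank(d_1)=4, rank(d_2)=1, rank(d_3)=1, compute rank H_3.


rank H_k = rank(ker d_k) - rank(im d_{k+1}).
rank(ker d_3) = rank(C_3) - rank(d_3) = 22 - 1 = 21.
rank(im d_{3+1}) = 0.
rank H_3 = 21 - 0 = 21

21


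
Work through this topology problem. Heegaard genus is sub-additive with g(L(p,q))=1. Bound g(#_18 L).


Heegaard genus satisfies g(A#B) <= g(A) + g(B).
Each lens space has g = 1.
Upper bound: 18 * 1 = 18

18


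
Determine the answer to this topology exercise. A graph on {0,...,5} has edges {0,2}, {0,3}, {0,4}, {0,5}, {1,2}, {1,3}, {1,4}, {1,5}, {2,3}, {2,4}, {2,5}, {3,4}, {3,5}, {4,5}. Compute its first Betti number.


b_1 = E - V + (number of components).
E = 14, V = 6, components = 1.
b_1 = 14 - 6 + 1 = 9

9


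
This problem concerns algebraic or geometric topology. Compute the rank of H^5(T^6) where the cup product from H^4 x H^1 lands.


Cup product: H^p x H^q -> H^{p+q}; here p+q = 4+1 = 5.
rank H^k(T^n) = C(n,k).
C(6,5) = 6

6


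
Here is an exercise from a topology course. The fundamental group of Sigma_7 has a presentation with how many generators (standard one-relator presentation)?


Standard presentation: pi_1(Sigma_g) = <a_1,b_1,...,a_g,b_g | [a_1,b_1]...[a_g,b_g] = 1>.
Number of generators = 2g = 2*7 = 14

14
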